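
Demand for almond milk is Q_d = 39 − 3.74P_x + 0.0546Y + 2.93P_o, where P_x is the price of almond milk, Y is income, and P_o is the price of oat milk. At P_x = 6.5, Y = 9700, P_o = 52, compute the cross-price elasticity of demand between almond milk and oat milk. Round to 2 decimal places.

0.22

Evaluating quantity at (P_x, Y, P_o) gives Q_d = 39 − 3.74(6.5) + 0.0546(9700) + 2.93(52) = 39 − 24.31 + 529.62 + 152.36 = 696.67.
∂Q_d/∂P_o = +2.93, so E_xy = 2.93·(52/696.67) ≈ 0.22.
E_xy > 0: the goods are substitutes.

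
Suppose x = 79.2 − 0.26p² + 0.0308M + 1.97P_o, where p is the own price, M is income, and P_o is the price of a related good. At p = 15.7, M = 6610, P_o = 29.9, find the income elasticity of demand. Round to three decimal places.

Substituting, x = 79.2 − 0.26(15.7)² + 0.0308(6610) + 1.97(29.9) = 79.2 − 64.0874 + 203.588 + 58.903 = 277.6036.
∂x/∂M = +0.0308, so E_I = 0.0308·(6610/277.6036) ≈ 0.733.
E_I ∈ (0,1): normal good (necessity).

0.733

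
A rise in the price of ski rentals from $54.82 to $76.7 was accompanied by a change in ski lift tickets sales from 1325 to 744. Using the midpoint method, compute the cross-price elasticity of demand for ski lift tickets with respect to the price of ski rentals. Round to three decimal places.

-1.688

%ΔQ_x = (744 − 1325)/[(1325+744)/2] = -581/1034.5 ≈ -0.5616.
%ΔP_y = (76.7 − 54.82)/[(54.82+76.7)/2] ≈ 0.3327.
E_xy = -0.5616/0.3327 ≈ -1.688.
E_xy < 0, so ski lift tickets and ski rentals are complements.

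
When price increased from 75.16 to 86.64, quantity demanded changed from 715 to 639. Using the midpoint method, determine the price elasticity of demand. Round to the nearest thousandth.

-0.791

%Δq = (639 − 715)/[(715 + 639)/2] = -76/677 ≈ -0.1123.
%Δp = (86.64 − 75.16)/[(75.16 + 86.64)/2] = 11.48/80.9 ≈ 0.1419.
Arc elasticity E = %Δq/%Δp ≈ -0.1123/0.1419 ≈ -0.791.
|E| < 1: demand is inelastic over this range.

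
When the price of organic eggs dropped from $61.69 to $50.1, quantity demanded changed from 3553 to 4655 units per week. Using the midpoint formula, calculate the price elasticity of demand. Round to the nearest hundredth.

%Δq = (4655 − 3553)/[(3553 + 4655)/2] = 1102/4104 ≈ 0.2685.
%Δp = (50.1 − 61.69)/[(61.69 + 50.1)/2] = -11.59/55.895 ≈ -0.2074.
Arc elasticity E = %Δq/%Δp ≈ 0.2685/-0.2074 ≈ -1.29.
|E| > 1: demand is elastic over this range.

-1.29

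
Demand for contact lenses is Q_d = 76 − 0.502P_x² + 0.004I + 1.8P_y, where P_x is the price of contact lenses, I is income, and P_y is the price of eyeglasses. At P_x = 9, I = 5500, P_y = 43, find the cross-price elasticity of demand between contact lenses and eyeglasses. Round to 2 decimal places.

Q_d = 76 − 0.502(9)² + 0.004(5500) + 1.8(43) = 76 − 40.662 + 22 + 77.4 = 134.738.
∂Q_d/∂P_y = +1.8, so E_xy = 1.8·(43/134.738) ≈ 0.57.
E_xy > 0: the goods are substitutes.

0.57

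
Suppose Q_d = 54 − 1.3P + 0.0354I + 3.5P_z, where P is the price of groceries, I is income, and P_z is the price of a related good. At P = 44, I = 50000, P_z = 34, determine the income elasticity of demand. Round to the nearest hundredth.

First evaluate Q_d: 54 − 1.3(44) + 0.0354(50000) + 3.5(34) = 54 − 57.2 + 1770 + 119 = 1885.8.
∂Q_d/∂I = +0.0354, so E_I = 0.0354·(50000/1885.8) ≈ 0.94.
E_I ∈ (0,1): normal good (necessity).

0.94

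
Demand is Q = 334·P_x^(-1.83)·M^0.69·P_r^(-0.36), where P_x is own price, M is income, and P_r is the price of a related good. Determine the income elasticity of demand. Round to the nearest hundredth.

0.69

For a Cobb–Douglas (constant-elasticity) form Q = A·M^α·…, the elasticity with respect to M equals the exponent α at every point.
Here the exponent on M is 0.69, so the income elasticity of demand is 0.69.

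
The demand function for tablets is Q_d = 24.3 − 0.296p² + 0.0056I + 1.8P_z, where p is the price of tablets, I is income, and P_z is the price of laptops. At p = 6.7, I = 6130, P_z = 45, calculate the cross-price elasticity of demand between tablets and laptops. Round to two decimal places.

Q_d = 24.3 − 0.296(6.7)² + 0.0056(6130) + 1.8(45) = 24.3 − 13.2874 + 34.328 + 81 = 126.3406.
∂Q_d/∂P_z = +1.8, so E_xy = 1.8·(45/126.3406) ≈ 0.64.
E_xy > 0: the goods are substitutes.

0.64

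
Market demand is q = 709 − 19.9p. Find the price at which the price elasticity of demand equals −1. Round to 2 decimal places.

For linear demand q = a − bp, E = −bp/(a − bp). |E| = 1 ⇒ bp = a − bp ⇒ p = a/(2b).
p = 709/(2·19.9) ≈ 17.81.

17.81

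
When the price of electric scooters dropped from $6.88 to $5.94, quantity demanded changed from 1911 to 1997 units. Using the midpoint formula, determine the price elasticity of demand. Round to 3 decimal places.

%Δq = (1997 − 1911)/[(1911 + 1997)/2] = 86/1954 ≈ 0.0440.
%ΔP = (5.94 − 6.88)/[(6.88 + 5.94)/2] = -0.94/6.41 ≈ -0.1466.
Arc elasticity E = %Δq/%ΔP ≈ 0.0440/-0.1466 ≈ -0.300.
|E| < 1: demand is inelastic over this range.

-0.300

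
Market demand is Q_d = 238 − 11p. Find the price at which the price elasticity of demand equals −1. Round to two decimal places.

10.82

For linear demand Q_d = a − bp, E = −bp/(a − bp). |E| = 1 ⇒ bp = a − bp ⇒ p = a/(2b).
p = 238/(2·11) ≈ 10.82.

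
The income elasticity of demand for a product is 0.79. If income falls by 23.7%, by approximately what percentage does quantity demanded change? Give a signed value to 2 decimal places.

%ΔQ ≈ E × %ΔI = (0.79) × (-23.7%) ≈ -18.72%.

-18.72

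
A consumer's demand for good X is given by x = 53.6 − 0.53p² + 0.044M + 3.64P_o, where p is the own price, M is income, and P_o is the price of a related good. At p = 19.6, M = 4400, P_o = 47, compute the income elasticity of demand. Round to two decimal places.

0.90

Evaluating quantity at (p, M, P_o) gives x = 53.6 − 0.53(19.6)² + 0.044(4400) + 3.64(47) = 53.6 − 203.6048 + 193.6 + 171.08 = 214.6752.
∂x/∂M = +0.044, so E_I = 0.044·(4400/214.6752) ≈ 0.90.
E_I ∈ (0,1): normal good (necessity).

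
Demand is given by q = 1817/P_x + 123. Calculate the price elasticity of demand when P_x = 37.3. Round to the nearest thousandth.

At P_x = 37.3, q = 171.7131.
dq/dP_x = −1817/P_x² = −1.306.
Point elasticity E = (dq/dP_x)·(P_x/q) = -1.306 × 37.3/171.7131 ≈ -0.284.
|E| < 1, so demand is inelastic at this price.

-0.284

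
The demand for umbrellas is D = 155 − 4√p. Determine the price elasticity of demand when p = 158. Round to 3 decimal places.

-0.240

At p = 158, D = 104.7208.
dD/dp = −4/(2√p) = −4/(2·12.5698).
Point elasticity E = (dD/dp)·(p/D) = -0.1591 × 158/104.7208 ≈ -0.240.
|E| < 1, so demand is inelastic at this price.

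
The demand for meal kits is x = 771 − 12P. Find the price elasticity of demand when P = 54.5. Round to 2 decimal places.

At P = 54.5, x = 117.
dx/dP = −12.
Point elasticity E = (dx/dP)·(P/x) = -12 × 54.5/117 ≈ -5.59.
|E| > 1, so demand is elastic at this price.

-5.59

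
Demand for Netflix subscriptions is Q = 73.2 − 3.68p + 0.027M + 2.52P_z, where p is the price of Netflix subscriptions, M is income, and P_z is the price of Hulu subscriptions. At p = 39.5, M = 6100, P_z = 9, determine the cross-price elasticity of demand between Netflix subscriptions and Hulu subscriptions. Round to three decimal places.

First evaluate Q: 73.2 − 3.68(39.5) + 0.027(6100) + 2.52(9) = 73.2 − 145.36 + 164.7 + 22.68 = 115.22.
∂Q/∂P_z = +2.52, so E_xy = 2.52·(9/115.22) ≈ 0.197.
E_xy > 0: the goods are substitutes.

0.197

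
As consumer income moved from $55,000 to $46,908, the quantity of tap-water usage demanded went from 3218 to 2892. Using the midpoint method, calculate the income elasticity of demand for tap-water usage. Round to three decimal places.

0.672

%ΔQ = (2892 − 3218)/[(3218+2892)/2] = -326/3055 ≈ -0.1067.
%ΔY = (46,908 − 55,000)/[(55,000+46,908)/2] = -8092/50954 ≈ -0.1588.
E_I = %ΔQ/%ΔY ≈ 0.672.
E_I ∈ (0,1): normal good (necessity).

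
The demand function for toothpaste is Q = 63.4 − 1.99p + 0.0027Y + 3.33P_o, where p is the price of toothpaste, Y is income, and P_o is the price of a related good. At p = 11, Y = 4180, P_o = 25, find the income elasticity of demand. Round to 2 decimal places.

0.08

Substituting, Q = 63.4 − 1.99(11) + 0.0027(4180) + 3.33(25) = 63.4 − 21.89 + 11.286 + 83.25 = 136.046.
∂Q/∂Y = +0.0027, so E_I = 0.0027·(4180/136.046) ≈ 0.08.
E_I ∈ (0,1): normal good (necessity).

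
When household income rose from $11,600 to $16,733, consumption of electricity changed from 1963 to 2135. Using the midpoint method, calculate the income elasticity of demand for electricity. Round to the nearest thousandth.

0.232

%ΔQ = (2135 − 1963)/[(1963+2135)/2] = 172/2049 ≈ 0.0839.
%ΔM = (16,733 − 11,600)/[(11,600+16,733)/2] = 5133/14166.5 ≈ 0.3623.
E_I = %ΔQ/%ΔM ≈ 0.232.
E_I ∈ (0,1): normal good (necessity).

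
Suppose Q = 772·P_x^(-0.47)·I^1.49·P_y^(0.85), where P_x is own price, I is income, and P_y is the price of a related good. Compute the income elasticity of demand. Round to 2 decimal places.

For a Cobb–Douglas (constant-elasticity) form Q = A·I^α·…, the elasticity with respect to I equals the exponent α at every point.
Here the exponent on I is 1.49, so the income elasticity of demand is 1.49.

1.49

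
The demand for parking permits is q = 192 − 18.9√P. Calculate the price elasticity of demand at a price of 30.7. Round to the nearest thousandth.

At P = 30.7, q = 87.2797.
dq/dP = −18.9/(2√P) = −18.9/(2·5.5408).
Point elasticity E = (dq/dP)·(P/q) = -1.7055 × 30.7/87.2797 ≈ -0.600.
|E| < 1, so demand is inelastic at this price.

-0.600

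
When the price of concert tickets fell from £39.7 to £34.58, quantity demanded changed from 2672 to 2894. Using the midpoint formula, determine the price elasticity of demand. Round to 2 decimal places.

-0.58

%ΔQ = (2894 − 2672)/[(2672 + 2894)/2] = 222/2783 ≈ 0.0798.
%ΔP = (34.58 − 39.7)/[(39.7 + 34.58)/2] = -5.12/37.14 ≈ -0.1379.
Arc elasticity E = %ΔQ/%ΔP ≈ 0.0798/-0.1379 ≈ -0.58.
|E| < 1: demand is inelastic over this range.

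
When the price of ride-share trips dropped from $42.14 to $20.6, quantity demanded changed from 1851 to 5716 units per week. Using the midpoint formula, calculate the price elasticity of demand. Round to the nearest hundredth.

%ΔQ = (5716 − 1851)/[(1851 + 5716)/2] = 3865/3783.5 ≈ 1.0215.
%ΔP = (20.6 − 42.14)/[(42.14 + 20.6)/2] = -21.54/31.37 ≈ -0.6866.
Arc elasticity E = %ΔQ/%ΔP ≈ 1.0215/-0.6866 ≈ -1.49.
|E| > 1: demand is elastic over this range.

-1.49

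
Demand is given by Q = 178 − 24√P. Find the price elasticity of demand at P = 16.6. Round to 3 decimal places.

-0.609

At P = 16.6, Q = 80.2166.
dQ/dP = −24/(2√P) = −24/(2·4.0743).
Point elasticity E = (dQ/dP)·(P/Q) = -2.9453 × 16.6/80.2166 ≈ -0.609.
|E| < 1, so demand is inelastic at this price.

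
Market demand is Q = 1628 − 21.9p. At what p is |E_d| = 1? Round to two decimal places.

For linear demand Q = a − bp, E = −bp/(a − bp). |E| = 1 ⇒ bp = a − bp ⇒ p = a/(2b).
p = 1628/(2·21.9) ≈ 37.17.

37.17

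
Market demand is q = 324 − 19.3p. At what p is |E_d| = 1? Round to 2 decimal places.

For linear demand q = a − bp, E = −bp/(a − bp). |E| = 1 ⇒ bp = a − bp ⇒ p = a/(2b).
p = 324/(2·19.3) ≈ 8.39.

8.39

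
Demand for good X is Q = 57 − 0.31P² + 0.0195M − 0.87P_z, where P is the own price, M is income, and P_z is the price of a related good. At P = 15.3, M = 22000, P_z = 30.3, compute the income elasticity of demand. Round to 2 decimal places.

1.11

Substituting, Q = 57 − 0.31(15.3)² + 0.0195(22000) − 0.87(30.3) = 57 − 72.5679 + 429 − 26.361 = 387.0711.
∂Q/∂M = +0.0195, so E_I = 0.0195·(22000/387.0711) ≈ 1.11.
E_I > 1: normal good (luxury).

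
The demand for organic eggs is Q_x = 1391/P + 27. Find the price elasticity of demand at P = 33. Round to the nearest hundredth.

At P = 33, Q_x = 69.1515.
dQ_x/dP = −1391/P² = −1.2773.
Point elasticity E = (dQ_x/dP)·(P/Q_x) = -1.2773 × 33/69.1515 ≈ -0.61.
|E| < 1, so demand is inelastic at this price.

-0.61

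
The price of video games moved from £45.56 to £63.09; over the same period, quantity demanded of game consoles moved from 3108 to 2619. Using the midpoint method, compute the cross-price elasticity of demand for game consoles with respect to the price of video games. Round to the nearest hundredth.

-0.53

%ΔQ_x = (2619 − 3108)/[(3108+2619)/2] = -489/2863.5 ≈ -0.1708.
%ΔP_y = (63.09 − 45.56)/[(45.56+63.09)/2] ≈ 0.3227.
E_xy = -0.1708/0.3227 ≈ -0.53.
E_xy < 0, so game consoles and video games are complements.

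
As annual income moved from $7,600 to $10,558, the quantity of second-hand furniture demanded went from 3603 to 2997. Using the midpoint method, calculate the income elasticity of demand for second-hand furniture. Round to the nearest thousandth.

-0.564

%ΔQ = (2997 − 3603)/[(3603+2997)/2] = -606/3300 ≈ -0.1836.
%ΔM = (10,558 − 7,600)/[(7,600+10,558)/2] = 2958/9079 ≈ 0.3258.
E_I = %ΔQ/%ΔM ≈ -0.564.
E_I < 0: inferior good.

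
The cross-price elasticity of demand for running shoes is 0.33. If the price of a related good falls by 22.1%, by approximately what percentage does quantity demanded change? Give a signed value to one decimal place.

%ΔQ ≈ E × %ΔP_y = (0.33) × (-22.1%) ≈ -7.3%.

-7.3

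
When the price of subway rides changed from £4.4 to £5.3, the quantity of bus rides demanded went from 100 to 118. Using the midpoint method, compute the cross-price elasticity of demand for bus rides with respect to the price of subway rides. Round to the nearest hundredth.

0.89

%ΔQ_x = (118 − 100)/[(100+118)/2] = 18/109 ≈ 0.1651.
%ΔP_y = (5.3 − 4.4)/[(4.4+5.3)/2] ≈ 0.1856.
E_xy = 0.1651/0.1856 ≈ 0.89.
E_xy > 0, so bus rides and subway rides are substitutes.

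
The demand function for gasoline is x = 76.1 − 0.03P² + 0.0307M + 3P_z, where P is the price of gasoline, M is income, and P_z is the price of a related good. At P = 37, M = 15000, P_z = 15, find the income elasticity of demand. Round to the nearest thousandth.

0.852

First evaluate x: 76.1 − 0.03(37)² + 0.0307(15000) + 3(15) = 76.1 − 41.07 + 460.5 + 45 = 540.53.
∂x/∂M = +0.0307, so E_I = 0.0307·(15000/540.53) ≈ 0.852.
E_I ∈ (0,1): normal good (necessity).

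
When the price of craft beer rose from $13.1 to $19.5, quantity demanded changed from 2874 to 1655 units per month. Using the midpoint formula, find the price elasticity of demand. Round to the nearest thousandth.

%Δq = (1655 − 2874)/[(2874 + 1655)/2] = -1219/2264.5 ≈ -0.5383.
%Δp = (19.5 − 13.1)/[(13.1 + 19.5)/2] = 6.4/16.3 ≈ 0.3926.
Arc elasticity E = %Δq/%Δp ≈ -0.5383/0.3926 ≈ -1.371.
|E| > 1: demand is elastic over this range.

-1.371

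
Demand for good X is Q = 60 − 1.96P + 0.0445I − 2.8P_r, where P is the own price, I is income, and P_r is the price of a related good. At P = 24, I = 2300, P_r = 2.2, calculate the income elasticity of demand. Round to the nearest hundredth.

First evaluate Q: 60 − 1.96(24) + 0.0445(2300) − 2.8(2.2) = 60 − 47.04 + 102.35 − 6.16 = 109.15.
∂Q/∂I = +0.0445, so E_I = 0.0445·(2300/109.15) ≈ 0.94.
E_I ∈ (0,1): normal good (necessity).

0.94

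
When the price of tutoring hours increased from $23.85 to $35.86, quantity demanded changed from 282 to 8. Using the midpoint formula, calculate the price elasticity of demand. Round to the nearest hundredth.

-4.70

%Δq = (8 − 282)/[(282 + 8)/2] = -274/145 ≈ -1.8897.
%Δp = (35.86 − 23.85)/[(23.85 + 35.86)/2] = 12.01/29.855 ≈ 0.4023.
Arc elasticity E = %Δq/%Δp ≈ -1.8897/0.4023 ≈ -4.70.
|E| > 1: demand is elastic over this range.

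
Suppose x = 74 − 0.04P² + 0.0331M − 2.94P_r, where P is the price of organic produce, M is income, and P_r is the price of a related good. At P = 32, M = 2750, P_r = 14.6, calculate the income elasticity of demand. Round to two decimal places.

Evaluating quantity at (P, M, P_r) gives x = 74 − 0.04(32)² + 0.0331(2750) − 2.94(14.6) = 74 − 40.96 + 91.025 − 42.924 = 81.141.
∂x/∂M = +0.0331, so E_I = 0.0331·(2750/81.141) ≈ 1.12.
E_I > 1: normal good (luxury).

1.12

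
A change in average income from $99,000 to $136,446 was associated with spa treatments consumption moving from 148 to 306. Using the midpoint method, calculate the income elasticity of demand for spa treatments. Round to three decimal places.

%ΔQ = (306 − 148)/[(148+306)/2] = 158/227 ≈ 0.6960.
%ΔI = (136,446 − 99,000)/[(99,000+136,446)/2] = 37446/117723 ≈ 0.3181.
E_I = %ΔQ/%ΔI ≈ 2.188.
E_I > 1: normal good (luxury).

2.188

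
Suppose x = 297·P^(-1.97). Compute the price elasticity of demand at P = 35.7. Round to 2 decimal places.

-1.97

For a Cobb–Douglas (constant-elasticity) form x = A·P^α·…, the elasticity with respect to P equals the exponent α at every point.
Here the exponent on P is -1.97, so the price elasticity of demand is -1.97.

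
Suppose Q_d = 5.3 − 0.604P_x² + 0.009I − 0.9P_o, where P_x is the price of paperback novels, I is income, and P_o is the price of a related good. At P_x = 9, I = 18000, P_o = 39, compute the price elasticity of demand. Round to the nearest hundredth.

Evaluating quantity at (P_x, I, P_o) gives Q_d = 5.3 − 0.604(9)² + 0.009(18000) − 0.9(39) = 5.3 − 48.924 + 162 − 35.1 = 83.276.
∂Q_d/∂P_x = −2·0.604·P_x = -10.872, so E_p = -10.872·(9/83.276) ≈ -1.17.
|E_p| > 1: demand is elastic.

-1.17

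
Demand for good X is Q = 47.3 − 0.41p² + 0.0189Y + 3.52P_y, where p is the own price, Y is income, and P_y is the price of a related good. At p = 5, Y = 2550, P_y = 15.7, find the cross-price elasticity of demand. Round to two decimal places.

0.39

At the given point, Q = 47.3 − 0.41(5)² + 0.0189(2550) + 3.52(15.7) = 47.3 − 10.25 + 48.195 + 55.264 = 140.509.
∂Q/∂P_y = +3.52, so E_xy = 3.52·(15.7/140.509) ≈ 0.39.
E_xy > 0: the goods are substitutes.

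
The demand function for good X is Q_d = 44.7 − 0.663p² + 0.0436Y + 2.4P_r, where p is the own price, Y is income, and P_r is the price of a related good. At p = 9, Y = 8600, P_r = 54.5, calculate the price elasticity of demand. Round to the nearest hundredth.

Substituting, Q_d = 44.7 − 0.663(9)² + 0.0436(8600) + 2.4(54.5) = 44.7 − 53.703 + 374.96 + 130.8 = 496.757.
∂Q_d/∂p = −2·0.663·p = -11.934, so E_p = -11.934·(9/496.757) ≈ -0.22.
|E_p| < 1: demand is inelastic.

-0.22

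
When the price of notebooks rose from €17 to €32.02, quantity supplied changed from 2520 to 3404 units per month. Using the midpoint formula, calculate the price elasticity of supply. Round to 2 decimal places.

0.49

%ΔQ = (3404 − 2520)/[(2520 + 3404)/2] = 884/2962 ≈ 0.2984.
%ΔP = (32.02 − 17)/[(17 + 32.02)/2] = 15.02/24.51 ≈ 0.6128.
Arc elasticity E = %ΔQ/%ΔP ≈ 0.2984/0.6128 ≈ 0.49.
|E| < 1: supply is inelastic over this range.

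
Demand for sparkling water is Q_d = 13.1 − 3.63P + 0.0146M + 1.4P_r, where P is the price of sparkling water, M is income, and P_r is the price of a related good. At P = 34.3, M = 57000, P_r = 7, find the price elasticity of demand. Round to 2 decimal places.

Substituting, Q_d = 13.1 − 3.63(34.3) + 0.0146(57000) + 1.4(7) = 13.1 − 124.509 + 832.2 + 9.8 = 730.591.
∂Q_d/∂P = −3.63, so E_p = (−3.63)·(34.3/730.591) ≈ -0.17.
|E_p| < 1: demand is inelastic.

-0.17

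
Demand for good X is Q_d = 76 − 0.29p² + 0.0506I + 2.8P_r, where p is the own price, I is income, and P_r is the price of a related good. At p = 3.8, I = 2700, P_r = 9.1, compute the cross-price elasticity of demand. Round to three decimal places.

0.109

At the given point, Q_d = 76 − 0.29(3.8)² + 0.0506(2700) + 2.8(9.1) = 76 − 4.1876 + 136.62 + 25.48 = 233.9124.
∂Q_d/∂P_r = +2.8, so E_xy = 2.8·(9.1/233.9124) ≈ 0.109.
E_xy > 0: the goods are substitutes.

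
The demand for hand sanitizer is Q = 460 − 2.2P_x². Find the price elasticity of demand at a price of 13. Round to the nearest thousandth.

-8.431

At P_x = 13, Q = 88.2.
dQ/dP_x = −2·2.2·P_x = −57.2.
Point elasticity E = (dQ/dP_x)·(P_x/Q) = -57.2 × 13/88.2 ≈ -8.431.
|E| > 1, so demand is elastic at this price.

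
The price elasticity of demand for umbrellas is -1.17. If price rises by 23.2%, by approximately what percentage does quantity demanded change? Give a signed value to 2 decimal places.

%ΔQ ≈ E × %ΔP = (-1.17) × (23.2%) ≈ -27.14%.

-27.14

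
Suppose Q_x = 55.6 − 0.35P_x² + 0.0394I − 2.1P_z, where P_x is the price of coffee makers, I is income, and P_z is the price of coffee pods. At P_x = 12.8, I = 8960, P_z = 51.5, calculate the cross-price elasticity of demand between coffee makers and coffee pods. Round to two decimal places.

-0.44

Evaluating quantity at (P_x, I, P_z) gives Q_x = 55.6 − 0.35(12.8)² + 0.0394(8960) − 2.1(51.5) = 55.6 − 57.344 + 353.024 − 108.15 = 243.13.
∂Q_x/∂P_z = −2.1, so E_xy = -2.1·(51.5/243.13) ≈ -0.44.
E_xy < 0: the goods are complements.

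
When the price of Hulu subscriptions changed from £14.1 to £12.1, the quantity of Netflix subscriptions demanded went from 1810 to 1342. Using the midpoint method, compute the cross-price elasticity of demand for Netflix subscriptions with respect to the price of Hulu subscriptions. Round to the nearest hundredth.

%ΔQ_x = (1342 − 1810)/[(1810+1342)/2] = -468/1576 ≈ -0.2970.
%ΔP_y = (12.1 − 14.1)/[(14.1+12.1)/2] ≈ -0.1527.
E_xy = -0.2970/-0.1527 ≈ 1.95.
E_xy > 0, so Netflix subscriptions and Hulu subscriptions are substitutes.

1.95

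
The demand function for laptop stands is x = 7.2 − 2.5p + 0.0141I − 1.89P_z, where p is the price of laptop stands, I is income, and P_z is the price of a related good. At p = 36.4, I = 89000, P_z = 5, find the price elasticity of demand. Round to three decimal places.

-0.078

Substituting, x = 7.2 − 2.5(36.4) + 0.0141(89000) − 1.89(5) = 7.2 − 91 + 1254.9 − 9.45 = 1161.65.
∂x/∂p = −2.5, so E_p = (−2.5)·(36.4/1161.65) ≈ -0.078.
|E_p| < 1: demand is inelastic.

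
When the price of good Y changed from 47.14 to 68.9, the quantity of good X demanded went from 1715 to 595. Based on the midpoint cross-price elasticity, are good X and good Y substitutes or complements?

complements

%ΔQ_x = (595 − 1715)/[(1715+595)/2] = -1120/1155 ≈ -0.9697.
%ΔP_y = (68.9 − 47.14)/[(47.14+68.9)/2] ≈ 0.3750.
E_xy = -0.9697/0.3750 ≈ -2.586.
E_xy < 0, so the goods are complements.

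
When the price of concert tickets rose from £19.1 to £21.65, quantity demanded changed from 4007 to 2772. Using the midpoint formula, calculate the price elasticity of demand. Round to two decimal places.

-2.91

%Δq = (2772 − 4007)/[(4007 + 2772)/2] = -1235/3389.5 ≈ -0.3644.
%Δp = (21.65 − 19.1)/[(19.1 + 21.65)/2] = 2.55/20.375 ≈ 0.1252.
Arc elasticity E = %Δq/%Δp ≈ -0.3644/0.1252 ≈ -2.91.
|E| > 1: demand is elastic over this range.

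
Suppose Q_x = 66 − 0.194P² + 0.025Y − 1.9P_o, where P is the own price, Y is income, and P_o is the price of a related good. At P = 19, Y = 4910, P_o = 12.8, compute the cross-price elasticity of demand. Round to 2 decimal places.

-0.26

First evaluate Q_x: 66 − 0.194(19)² + 0.025(4910) − 1.9(12.8) = 66 − 70.034 + 122.75 − 24.32 = 94.396.
∂Q_x/∂P_o = −1.9, so E_xy = -1.9·(12.8/94.396) ≈ -0.26.
E_xy < 0: the goods are complements.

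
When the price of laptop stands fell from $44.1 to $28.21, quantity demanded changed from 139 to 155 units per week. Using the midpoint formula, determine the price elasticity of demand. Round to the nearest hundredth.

%ΔQ = (155 − 139)/[(139 + 155)/2] = 16/147 ≈ 0.1088.
%Δp = (28.21 − 44.1)/[(44.1 + 28.21)/2] = -15.89/36.155 ≈ -0.4395.
Arc elasticity E = %ΔQ/%Δp ≈ 0.1088/-0.4395 ≈ -0.25.
|E| < 1: demand is inelastic over this range.

-0.25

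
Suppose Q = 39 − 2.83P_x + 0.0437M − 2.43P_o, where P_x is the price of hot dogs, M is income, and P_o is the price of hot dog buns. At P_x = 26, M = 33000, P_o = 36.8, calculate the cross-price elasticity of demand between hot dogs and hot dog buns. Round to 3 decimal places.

-0.068

Q = 39 − 2.83(26) + 0.0437(33000) − 2.43(36.8) = 39 − 73.58 + 1442.1 − 89.424 = 1318.096.
∂Q/∂P_o = −2.43, so E_xy = -2.43·(36.8/1318.096) ≈ -0.068.
E_xy < 0: the goods are complements.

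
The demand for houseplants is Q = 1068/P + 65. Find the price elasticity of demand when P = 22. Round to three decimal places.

At P = 22, Q = 113.5455.
dQ/dP = −1068/P² = −2.2066.
Point elasticity E = (dQ/dP)·(P/Q) = -2.2066 × 22/113.5455 ≈ -0.428.
|E| < 1, so demand is inelastic at this price.

-0.428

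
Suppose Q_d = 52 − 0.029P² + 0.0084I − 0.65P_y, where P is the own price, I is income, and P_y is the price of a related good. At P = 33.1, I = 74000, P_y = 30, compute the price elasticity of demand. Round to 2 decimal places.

Q_d = 52 − 0.029(33.1)² + 0.0084(74000) − 0.65(30) = 52 − 31.7727 + 621.6 − 19.5 = 622.3273.
∂Q_d/∂P = −2·0.029·P = -1.9198, so E_p = -1.9198·(33.1/622.3273) ≈ -0.10.
|E_p| < 1: demand is inelastic.

-0.10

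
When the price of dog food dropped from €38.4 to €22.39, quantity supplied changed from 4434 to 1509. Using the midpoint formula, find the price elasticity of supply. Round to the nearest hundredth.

1.87

%Δq = (1509 − 4434)/[(4434 + 1509)/2] = -2925/2971.5 ≈ -0.9844.
%ΔP = (22.39 − 38.4)/[(38.4 + 22.39)/2] = -16.01/30.395 ≈ -0.5267.
Arc elasticity E = %Δq/%ΔP ≈ -0.9844/-0.5267 ≈ 1.87.
|E| > 1: supply is elastic over this range.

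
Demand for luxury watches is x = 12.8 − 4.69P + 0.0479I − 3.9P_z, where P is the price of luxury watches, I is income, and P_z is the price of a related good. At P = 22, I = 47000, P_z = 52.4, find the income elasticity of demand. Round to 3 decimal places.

First evaluate x: 12.8 − 4.69(22) + 0.0479(47000) − 3.9(52.4) = 12.8 − 103.18 + 2251.3 − 204.36 = 1956.56.
∂x/∂I = +0.0479, so E_I = 0.0479·(47000/1956.56) ≈ 1.151.
E_I > 1: normal good (luxury).

1.151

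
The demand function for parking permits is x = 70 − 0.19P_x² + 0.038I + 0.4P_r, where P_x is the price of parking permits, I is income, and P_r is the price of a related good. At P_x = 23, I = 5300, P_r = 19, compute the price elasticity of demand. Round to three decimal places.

-1.126

First evaluate x: 70 − 0.19(23)² + 0.038(5300) + 0.4(19) = 70 − 100.51 + 201.4 + 7.6 = 178.49.
∂x/∂P_x = −2·0.19·P_x = -8.74, so E_p = -8.74·(23/178.49) ≈ -1.126.
|E_p| > 1: demand is elastic.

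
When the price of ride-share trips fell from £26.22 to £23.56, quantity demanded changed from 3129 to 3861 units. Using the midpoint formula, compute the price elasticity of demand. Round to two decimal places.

-1.96

%Δq = (3861 − 3129)/[(3129 + 3861)/2] = 732/3495 ≈ 0.2094.
%ΔP = (23.56 − 26.22)/[(26.22 + 23.56)/2] = -2.66/24.89 ≈ -0.1069.
Arc elasticity E = %Δq/%ΔP ≈ 0.2094/-0.1069 ≈ -1.96.
|E| > 1: demand is elastic over this range.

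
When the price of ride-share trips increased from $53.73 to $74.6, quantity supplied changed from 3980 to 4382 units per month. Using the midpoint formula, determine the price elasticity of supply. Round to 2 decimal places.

%ΔQ = (4382 − 3980)/[(3980 + 4382)/2] = 402/4181 ≈ 0.0961.
%ΔP = (74.6 − 53.73)/[(53.73 + 74.6)/2] = 20.87/64.165 ≈ 0.3253.
Arc elasticity E = %ΔQ/%ΔP ≈ 0.0961/0.3253 ≈ 0.30.
|E| < 1: supply is inelastic over this range.

0.30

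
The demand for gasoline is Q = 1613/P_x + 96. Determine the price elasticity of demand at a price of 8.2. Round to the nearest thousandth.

At P_x = 8.2, Q = 292.7073.
dQ/dP_x = −1613/P_x² = −23.9887.
Point elasticity E = (dQ/dP_x)·(P_x/Q) = -23.9887 × 8.2/292.7073 ≈ -0.672.
|E| < 1, so demand is inelastic at this price.

-0.672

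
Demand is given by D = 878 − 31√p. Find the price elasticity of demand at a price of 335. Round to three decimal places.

At p = 335, D = 310.6068.
dD/dp = −31/(2√p) = −31/(2·18.303).
Point elasticity E = (dD/dp)·(p/D) = -0.8469 × 335/310.6068 ≈ -0.913.
|E| < 1, so demand is inelastic at this price.

-0.913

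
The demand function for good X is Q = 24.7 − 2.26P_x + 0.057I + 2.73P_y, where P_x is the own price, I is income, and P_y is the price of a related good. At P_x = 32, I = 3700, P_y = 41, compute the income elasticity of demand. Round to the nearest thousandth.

0.766

Q = 24.7 − 2.26(32) + 0.057(3700) + 2.73(41) = 24.7 − 72.32 + 210.9 + 111.93 = 275.21.
∂Q/∂I = +0.057, so E_I = 0.057·(3700/275.21) ≈ 0.766.
E_I ∈ (0,1): normal good (necessity).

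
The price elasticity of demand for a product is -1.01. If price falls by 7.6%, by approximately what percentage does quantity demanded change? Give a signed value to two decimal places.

7.68

%ΔQ ≈ E × %ΔP = (-1.01) × (-7.6%) ≈ 7.68%.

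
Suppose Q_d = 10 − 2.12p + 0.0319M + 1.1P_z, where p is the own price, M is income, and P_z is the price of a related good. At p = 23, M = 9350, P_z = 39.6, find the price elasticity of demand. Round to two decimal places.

Q_d = 10 − 2.12(23) + 0.0319(9350) + 1.1(39.6) = 10 − 48.76 + 298.265 + 43.56 = 303.065.
∂Q_d/∂p = −2.12, so E_p = (−2.12)·(23/303.065) ≈ -0.16.
|E_p| < 1: demand is inelastic.

-0.16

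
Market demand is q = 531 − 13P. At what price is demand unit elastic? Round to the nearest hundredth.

For linear demand q = a − bP, E = −bP/(a − bP). |E| = 1 ⇒ bP = a − bP ⇒ P = a/(2b).
P = 531/(2·13) ≈ 20.42.

20.42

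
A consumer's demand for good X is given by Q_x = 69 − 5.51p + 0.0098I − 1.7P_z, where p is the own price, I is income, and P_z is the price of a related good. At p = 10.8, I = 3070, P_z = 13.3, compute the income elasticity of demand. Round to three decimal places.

Q_x = 69 − 5.51(10.8) + 0.0098(3070) − 1.7(13.3) = 69 − 59.508 + 30.086 − 22.61 = 16.968.
∂Q_x/∂I = +0.0098, so E_I = 0.0098·(3070/16.968) ≈ 1.773.
E_I > 1: normal good (luxury).

1.773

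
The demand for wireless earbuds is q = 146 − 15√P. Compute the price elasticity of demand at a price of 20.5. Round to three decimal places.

-0.435

At P = 20.5, q = 78.0846.
dq/dP = −15/(2√P) = −15/(2·4.5277).
Point elasticity E = (dq/dP)·(P/q) = -1.6565 × 20.5/78.0846 ≈ -0.435.
|E| < 1, so demand is inelastic at this price.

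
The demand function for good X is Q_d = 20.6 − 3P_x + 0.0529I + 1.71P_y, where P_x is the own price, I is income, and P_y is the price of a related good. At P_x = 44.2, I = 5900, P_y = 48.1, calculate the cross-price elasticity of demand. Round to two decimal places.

0.29

At the given point, Q_d = 20.6 − 3(44.2) + 0.0529(5900) + 1.71(48.1) = 20.6 − 132.6 + 312.11 + 82.251 = 282.361.
∂Q_d/∂P_y = +1.71, so E_xy = 1.71·(48.1/282.361) ≈ 0.29.
E_xy > 0: the goods are substitutes.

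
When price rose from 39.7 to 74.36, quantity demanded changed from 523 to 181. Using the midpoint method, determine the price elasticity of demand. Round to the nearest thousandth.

-1.599

%ΔQ = (181 − 523)/[(523 + 181)/2] = -342/352 ≈ -0.9716.
%Δp = (74.36 − 39.7)/[(39.7 + 74.36)/2] = 34.66/57.03 ≈ 0.6078.
Arc elasticity E = %ΔQ/%Δp ≈ -0.9716/0.6078 ≈ -1.599.
|E| > 1: demand is elastic over this range.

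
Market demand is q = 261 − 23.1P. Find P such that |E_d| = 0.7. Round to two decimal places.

Set −bP/(a − bP) = −0.7 ⇒ bP = 0.7(a − bP) ⇒ bP(1+0.7) = 0.7·a.
P = 0.7·261/(23.1·1.7) ≈ 4.65.

4.65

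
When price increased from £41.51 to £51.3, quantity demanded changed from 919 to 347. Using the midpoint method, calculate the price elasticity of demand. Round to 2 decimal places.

-4.28

%ΔQ = (347 − 919)/[(919 + 347)/2] = -572/633 ≈ -0.9036.
%ΔP = (51.3 − 41.51)/[(41.51 + 51.3)/2] = 9.79/46.405 ≈ 0.2110.
Arc elasticity E = %ΔQ/%ΔP ≈ -0.9036/0.2110 ≈ -4.28.
|E| > 1: demand is elastic over this range.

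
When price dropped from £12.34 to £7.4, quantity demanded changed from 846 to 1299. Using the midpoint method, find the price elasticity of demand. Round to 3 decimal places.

-0.844

%ΔQ = (1299 − 846)/[(846 + 1299)/2] = 453/1072.5 ≈ 0.4224.
%Δp = (7.4 − 12.34)/[(12.34 + 7.4)/2] = -4.94/9.87 ≈ -0.5005.
Arc elasticity E = %ΔQ/%Δp ≈ 0.4224/-0.5005 ≈ -0.844.
|E| < 1: demand is inelastic over this range.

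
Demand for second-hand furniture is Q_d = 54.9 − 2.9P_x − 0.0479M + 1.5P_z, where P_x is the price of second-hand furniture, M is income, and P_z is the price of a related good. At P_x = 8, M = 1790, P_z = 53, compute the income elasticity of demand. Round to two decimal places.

-3.37

Substituting, Q_d = 54.9 − 2.9(8) − 0.0479(1790) + 1.5(53) = 54.9 − 23.2 − 85.741 + 79.5 = 25.459.
∂Q_d/∂M = −0.0479, so E_I = -0.0479·(1790/25.459) ≈ -3.37.
E_I < 0: inferior good.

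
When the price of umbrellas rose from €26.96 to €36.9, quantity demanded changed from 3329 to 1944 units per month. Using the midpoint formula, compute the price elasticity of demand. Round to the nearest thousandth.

%ΔQ = (1944 − 3329)/[(3329 + 1944)/2] = -1385/2636.5 ≈ -0.5253.
%ΔP = (36.9 − 26.96)/[(26.96 + 36.9)/2] = 9.94/31.93 ≈ 0.3113.
Arc elasticity E = %ΔQ/%ΔP ≈ -0.5253/0.3113 ≈ -1.687.
|E| > 1: demand is elastic over this range.

-1.687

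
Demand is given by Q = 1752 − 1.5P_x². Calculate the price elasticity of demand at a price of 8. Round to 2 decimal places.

-0.12

At P_x = 8, Q = 1656.
dQ/dP_x = −2·1.5·P_x = −24.
Point elasticity E = (dQ/dP_x)·(P_x/Q) = -24 × 8/1656 ≈ -0.12.
|E| < 1, so demand is inelastic at this price.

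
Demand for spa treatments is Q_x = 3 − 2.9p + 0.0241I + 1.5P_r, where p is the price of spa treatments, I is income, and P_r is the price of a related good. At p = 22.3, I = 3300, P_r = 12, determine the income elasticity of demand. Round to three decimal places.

2.218

Substituting, Q_x = 3 − 2.9(22.3) + 0.0241(3300) + 1.5(12) = 3 − 64.67 + 79.53 + 18 = 35.86.
∂Q_x/∂I = +0.0241, so E_I = 0.0241·(3300/35.86) ≈ 2.218.
E_I > 1: normal good (luxury).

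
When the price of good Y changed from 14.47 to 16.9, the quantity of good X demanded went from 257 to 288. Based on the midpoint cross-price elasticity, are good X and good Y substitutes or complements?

substitutes

%ΔQ_x = (288 − 257)/[(257+288)/2] = 31/272.5 ≈ 0.1138.
%ΔP_y = (16.9 − 14.47)/[(14.47+16.9)/2] ≈ 0.1549.
E_xy = 0.1138/0.1549 ≈ 0.734.
E_xy > 0, so the goods are substitutes.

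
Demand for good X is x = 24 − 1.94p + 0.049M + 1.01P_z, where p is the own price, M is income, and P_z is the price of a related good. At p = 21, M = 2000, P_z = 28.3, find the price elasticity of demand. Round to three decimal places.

x = 24 − 1.94(21) + 0.049(2000) + 1.01(28.3) = 24 − 40.74 + 98 + 28.583 = 109.843.
∂x/∂p = −1.94, so E_p = (−1.94)·(21/109.843) ≈ -0.371.
|E_p| < 1: demand is inelastic.

-0.371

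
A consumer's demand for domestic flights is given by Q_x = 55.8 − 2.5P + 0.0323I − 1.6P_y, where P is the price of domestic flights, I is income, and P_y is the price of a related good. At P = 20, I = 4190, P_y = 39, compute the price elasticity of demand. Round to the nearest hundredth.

Substituting, Q_x = 55.8 − 2.5(20) + 0.0323(4190) − 1.6(39) = 55.8 − 50 + 135.337 − 62.4 = 78.737.
∂Q_x/∂P = −2.5, so E_p = (−2.5)·(20/78.737) ≈ -0.64.
|E_p| < 1: demand is inelastic.

-0.64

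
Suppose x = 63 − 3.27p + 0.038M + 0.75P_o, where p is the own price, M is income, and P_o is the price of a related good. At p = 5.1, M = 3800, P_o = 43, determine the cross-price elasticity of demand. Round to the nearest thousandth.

0.145

At the given point, x = 63 − 3.27(5.1) + 0.038(3800) + 0.75(43) = 63 − 16.677 + 144.4 + 32.25 = 222.973.
∂x/∂P_o = +0.75, so E_xy = 0.75·(43/222.973) ≈ 0.145.
E_xy > 0: the goods are substitutes.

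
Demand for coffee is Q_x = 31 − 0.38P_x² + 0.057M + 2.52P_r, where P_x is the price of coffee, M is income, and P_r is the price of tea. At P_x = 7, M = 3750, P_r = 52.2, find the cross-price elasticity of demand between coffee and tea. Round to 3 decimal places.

At the given point, Q_x = 31 − 0.38(7)² + 0.057(3750) + 2.52(52.2) = 31 − 18.62 + 213.75 + 131.544 = 357.674.
∂Q_x/∂P_r = +2.52, so E_xy = 2.52·(52.2/357.674) ≈ 0.368.
E_xy > 0: the goods are substitutes.

0.368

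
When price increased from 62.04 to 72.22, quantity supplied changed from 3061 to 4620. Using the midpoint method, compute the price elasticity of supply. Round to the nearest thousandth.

2.677

%ΔQ = (4620 − 3061)/[(3061 + 4620)/2] = 1559/3840.5 ≈ 0.4059.
%ΔP = (72.22 − 62.04)/[(62.04 + 72.22)/2] = 10.18/67.13 ≈ 0.1516.
Arc elasticity E = %ΔQ/%ΔP ≈ 0.4059/0.1516 ≈ 2.677.
|E| > 1: supply is elastic over this range.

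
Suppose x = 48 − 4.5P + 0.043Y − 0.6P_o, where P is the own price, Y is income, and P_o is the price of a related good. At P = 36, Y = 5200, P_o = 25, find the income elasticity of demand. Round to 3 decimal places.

2.364

x = 48 − 4.5(36) + 0.043(5200) − 0.6(25) = 48 − 162 + 223.6 − 15 = 94.6.
∂x/∂Y = +0.043, so E_I = 0.043·(5200/94.6) ≈ 2.364.
E_I > 1: normal good (luxury).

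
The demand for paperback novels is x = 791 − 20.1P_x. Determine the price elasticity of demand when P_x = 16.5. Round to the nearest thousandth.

-0.722

At P_x = 16.5, x = 459.35.
dx/dP_x = −20.1.
Point elasticity E = (dx/dP_x)·(P_x/x) = -20.1 × 16.5/459.35 ≈ -0.722.
|E| < 1, so demand is inelastic at this price.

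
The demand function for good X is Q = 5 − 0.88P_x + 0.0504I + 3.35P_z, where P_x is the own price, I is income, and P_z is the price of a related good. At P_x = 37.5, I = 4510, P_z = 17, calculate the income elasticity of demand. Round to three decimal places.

0.887

At the given point, Q = 5 − 0.88(37.5) + 0.0504(4510) + 3.35(17) = 5 − 33 + 227.304 + 56.95 = 256.254.
∂Q/∂I = +0.0504, so E_I = 0.0504·(4510/256.254) ≈ 0.887.
E_I ∈ (0,1): normal good (necessity).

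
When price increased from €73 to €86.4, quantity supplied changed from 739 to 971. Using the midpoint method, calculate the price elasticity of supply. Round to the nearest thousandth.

%ΔQ = (971 − 739)/[(739 + 971)/2] = 232/855 ≈ 0.2713.
%ΔP = (86.4 − 73)/[(73 + 86.4)/2] = 13.4/79.7 ≈ 0.1681.
Arc elasticity E = %ΔQ/%ΔP ≈ 0.2713/0.1681 ≈ 1.614.
|E| > 1: supply is elastic over this range.

1.614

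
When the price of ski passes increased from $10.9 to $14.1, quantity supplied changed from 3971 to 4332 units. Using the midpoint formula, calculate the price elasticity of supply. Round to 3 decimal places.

0.340

%Δq = (4332 − 3971)/[(3971 + 4332)/2] = 361/4151.5 ≈ 0.0870.
%Δp = (14.1 − 10.9)/[(10.9 + 14.1)/2] = 3.2/12.5 ≈ 0.2560.
Arc elasticity E = %Δq/%Δp ≈ 0.0870/0.2560 ≈ 0.340.
|E| < 1: supply is inelastic over this range.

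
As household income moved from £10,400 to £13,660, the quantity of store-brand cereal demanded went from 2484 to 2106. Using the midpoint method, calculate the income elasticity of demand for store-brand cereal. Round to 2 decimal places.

-0.61

%ΔQ = (2106 − 2484)/[(2484+2106)/2] = -378/2295 ≈ -0.1647.
%ΔM = (13,660 − 10,400)/[(10,400+13,660)/2] = 3260/12030 ≈ 0.2710.
E_I = %ΔQ/%ΔM ≈ -0.61.
E_I < 0: inferior good.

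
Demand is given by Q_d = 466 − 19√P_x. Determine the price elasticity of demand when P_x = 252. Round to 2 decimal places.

-0.92

At P_x = 252, Q_d = 164.3844.
dQ_d/dP_x = −19/(2√P_x) = −19/(2·15.8745).
Point elasticity E = (dQ_d/dP_x)·(P_x/Q_d) = -0.5984 × 252/164.3844 ≈ -0.92.
|E| < 1, so demand is inelastic at this price.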